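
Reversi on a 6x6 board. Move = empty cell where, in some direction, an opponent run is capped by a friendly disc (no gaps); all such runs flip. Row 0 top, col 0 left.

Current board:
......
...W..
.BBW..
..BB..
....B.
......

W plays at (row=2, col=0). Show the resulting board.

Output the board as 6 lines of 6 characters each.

Place W at (2,0); scan 8 dirs for brackets.
Dir NW: edge -> no flip
Dir N: first cell '.' (not opp) -> no flip
Dir NE: first cell '.' (not opp) -> no flip
Dir W: edge -> no flip
Dir E: opp run (2,1) (2,2) capped by W -> flip
Dir SW: edge -> no flip
Dir S: first cell '.' (not opp) -> no flip
Dir SE: first cell '.' (not opp) -> no flip
All flips: (2,1) (2,2)

Answer: ......
...W..
WWWW..
..BB..
....B.
......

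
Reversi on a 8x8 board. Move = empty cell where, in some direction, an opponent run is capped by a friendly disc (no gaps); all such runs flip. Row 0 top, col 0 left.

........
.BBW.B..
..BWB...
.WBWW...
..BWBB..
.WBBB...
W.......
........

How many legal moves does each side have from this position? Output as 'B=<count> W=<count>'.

-- B to move --
(0,2): flips 1 -> legal
(0,3): flips 4 -> legal
(0,4): flips 1 -> legal
(1,4): flips 2 -> legal
(2,0): flips 1 -> legal
(2,1): no bracket -> illegal
(2,5): flips 2 -> legal
(3,0): flips 1 -> legal
(3,5): flips 2 -> legal
(4,0): flips 1 -> legal
(4,1): no bracket -> illegal
(5,0): flips 1 -> legal
(6,1): no bracket -> illegal
(6,2): no bracket -> illegal
(7,0): no bracket -> illegal
(7,1): no bracket -> illegal
B mobility = 10
-- W to move --
(0,0): flips 2 -> legal
(0,1): flips 1 -> legal
(0,2): no bracket -> illegal
(0,3): no bracket -> illegal
(0,4): no bracket -> illegal
(0,5): no bracket -> illegal
(0,6): flips 2 -> legal
(1,0): flips 2 -> legal
(1,4): flips 1 -> legal
(1,6): no bracket -> illegal
(2,0): no bracket -> illegal
(2,1): flips 2 -> legal
(2,5): flips 1 -> legal
(2,6): no bracket -> illegal
(3,5): flips 1 -> legal
(3,6): no bracket -> illegal
(4,1): flips 2 -> legal
(4,6): flips 2 -> legal
(5,5): flips 4 -> legal
(5,6): flips 1 -> legal
(6,1): flips 1 -> legal
(6,2): no bracket -> illegal
(6,3): flips 1 -> legal
(6,4): flips 4 -> legal
(6,5): flips 1 -> legal
W mobility = 16

Answer: B=10 W=16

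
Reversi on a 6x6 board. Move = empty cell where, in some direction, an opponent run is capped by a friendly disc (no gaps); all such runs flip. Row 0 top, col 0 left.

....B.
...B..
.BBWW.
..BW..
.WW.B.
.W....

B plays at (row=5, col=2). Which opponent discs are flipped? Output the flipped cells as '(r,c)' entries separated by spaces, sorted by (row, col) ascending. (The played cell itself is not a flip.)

Dir NW: opp run (4,1), next='.' -> no flip
Dir N: opp run (4,2) capped by B -> flip
Dir NE: first cell '.' (not opp) -> no flip
Dir W: opp run (5,1), next='.' -> no flip
Dir E: first cell '.' (not opp) -> no flip
Dir SW: edge -> no flip
Dir S: edge -> no flip
Dir SE: edge -> no flip

Answer: (4,2)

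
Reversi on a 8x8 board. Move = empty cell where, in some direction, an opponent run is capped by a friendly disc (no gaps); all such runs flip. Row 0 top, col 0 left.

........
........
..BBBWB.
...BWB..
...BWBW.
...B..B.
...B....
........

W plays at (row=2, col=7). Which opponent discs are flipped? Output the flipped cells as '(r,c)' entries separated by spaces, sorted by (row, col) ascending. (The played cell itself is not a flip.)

Answer: (2,6)

Derivation:
Dir NW: first cell '.' (not opp) -> no flip
Dir N: first cell '.' (not opp) -> no flip
Dir NE: edge -> no flip
Dir W: opp run (2,6) capped by W -> flip
Dir E: edge -> no flip
Dir SW: first cell '.' (not opp) -> no flip
Dir S: first cell '.' (not opp) -> no flip
Dir SE: edge -> no flip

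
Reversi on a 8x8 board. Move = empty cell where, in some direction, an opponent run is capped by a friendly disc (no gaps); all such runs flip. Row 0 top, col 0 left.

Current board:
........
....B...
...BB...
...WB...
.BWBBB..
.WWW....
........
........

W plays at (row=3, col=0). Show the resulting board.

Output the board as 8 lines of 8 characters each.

Answer: ........
....B...
...BB...
W..WB...
.WWBBB..
.WWW....
........
........

Derivation:
Place W at (3,0); scan 8 dirs for brackets.
Dir NW: edge -> no flip
Dir N: first cell '.' (not opp) -> no flip
Dir NE: first cell '.' (not opp) -> no flip
Dir W: edge -> no flip
Dir E: first cell '.' (not opp) -> no flip
Dir SW: edge -> no flip
Dir S: first cell '.' (not opp) -> no flip
Dir SE: opp run (4,1) capped by W -> flip
All flips: (4,1)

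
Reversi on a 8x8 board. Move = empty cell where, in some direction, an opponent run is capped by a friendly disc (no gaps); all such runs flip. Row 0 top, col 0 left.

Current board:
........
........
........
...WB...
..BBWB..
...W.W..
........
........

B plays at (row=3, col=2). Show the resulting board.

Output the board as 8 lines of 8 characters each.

Answer: ........
........
........
..BBB...
..BBWB..
...W.W..
........
........

Derivation:
Place B at (3,2); scan 8 dirs for brackets.
Dir NW: first cell '.' (not opp) -> no flip
Dir N: first cell '.' (not opp) -> no flip
Dir NE: first cell '.' (not opp) -> no flip
Dir W: first cell '.' (not opp) -> no flip
Dir E: opp run (3,3) capped by B -> flip
Dir SW: first cell '.' (not opp) -> no flip
Dir S: first cell 'B' (not opp) -> no flip
Dir SE: first cell 'B' (not opp) -> no flip
All flips: (3,3)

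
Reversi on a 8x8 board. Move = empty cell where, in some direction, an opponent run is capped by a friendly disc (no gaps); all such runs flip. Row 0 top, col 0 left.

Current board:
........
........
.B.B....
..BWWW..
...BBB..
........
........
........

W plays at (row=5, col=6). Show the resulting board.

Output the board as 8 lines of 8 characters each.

Answer: ........
........
.B.B....
..BWWW..
...BBW..
......W.
........
........

Derivation:
Place W at (5,6); scan 8 dirs for brackets.
Dir NW: opp run (4,5) capped by W -> flip
Dir N: first cell '.' (not opp) -> no flip
Dir NE: first cell '.' (not opp) -> no flip
Dir W: first cell '.' (not opp) -> no flip
Dir E: first cell '.' (not opp) -> no flip
Dir SW: first cell '.' (not opp) -> no flip
Dir S: first cell '.' (not opp) -> no flip
Dir SE: first cell '.' (not opp) -> no flip
All flips: (4,5)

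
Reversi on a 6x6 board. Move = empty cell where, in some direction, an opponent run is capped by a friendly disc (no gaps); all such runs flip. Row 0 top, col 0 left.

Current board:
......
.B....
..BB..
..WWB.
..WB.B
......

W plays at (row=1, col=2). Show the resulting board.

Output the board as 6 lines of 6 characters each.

Place W at (1,2); scan 8 dirs for brackets.
Dir NW: first cell '.' (not opp) -> no flip
Dir N: first cell '.' (not opp) -> no flip
Dir NE: first cell '.' (not opp) -> no flip
Dir W: opp run (1,1), next='.' -> no flip
Dir E: first cell '.' (not opp) -> no flip
Dir SW: first cell '.' (not opp) -> no flip
Dir S: opp run (2,2) capped by W -> flip
Dir SE: opp run (2,3) (3,4) (4,5), next=edge -> no flip
All flips: (2,2)

Answer: ......
.BW...
..WB..
..WWB.
..WB.B
......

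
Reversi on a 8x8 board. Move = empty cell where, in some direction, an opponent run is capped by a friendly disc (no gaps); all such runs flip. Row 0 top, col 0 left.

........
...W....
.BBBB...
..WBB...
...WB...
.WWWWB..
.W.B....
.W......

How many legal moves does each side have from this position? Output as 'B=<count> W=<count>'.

-- B to move --
(0,2): flips 1 -> legal
(0,3): flips 1 -> legal
(0,4): flips 1 -> legal
(1,2): no bracket -> illegal
(1,4): no bracket -> illegal
(3,1): flips 1 -> legal
(4,0): no bracket -> illegal
(4,1): flips 2 -> legal
(4,2): flips 2 -> legal
(4,5): flips 1 -> legal
(5,0): flips 4 -> legal
(6,0): no bracket -> illegal
(6,2): flips 1 -> legal
(6,4): flips 1 -> legal
(6,5): flips 3 -> legal
(7,0): flips 3 -> legal
(7,2): no bracket -> illegal
B mobility = 12
-- W to move --
(1,0): flips 1 -> legal
(1,1): no bracket -> illegal
(1,2): flips 1 -> legal
(1,4): flips 4 -> legal
(1,5): no bracket -> illegal
(2,0): no bracket -> illegal
(2,5): flips 1 -> legal
(3,0): no bracket -> illegal
(3,1): flips 1 -> legal
(3,5): flips 4 -> legal
(4,2): no bracket -> illegal
(4,5): flips 1 -> legal
(4,6): no bracket -> illegal
(5,6): flips 1 -> legal
(6,2): no bracket -> illegal
(6,4): no bracket -> illegal
(6,5): no bracket -> illegal
(6,6): no bracket -> illegal
(7,2): flips 1 -> legal
(7,3): flips 1 -> legal
(7,4): flips 1 -> legal
W mobility = 11

Answer: B=12 W=11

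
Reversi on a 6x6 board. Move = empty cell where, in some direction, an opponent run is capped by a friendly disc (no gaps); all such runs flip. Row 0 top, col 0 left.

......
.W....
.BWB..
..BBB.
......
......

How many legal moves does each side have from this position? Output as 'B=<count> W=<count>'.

Answer: B=3 W=5

Derivation:
-- B to move --
(0,0): flips 2 -> legal
(0,1): flips 1 -> legal
(0,2): no bracket -> illegal
(1,0): no bracket -> illegal
(1,2): flips 1 -> legal
(1,3): no bracket -> illegal
(2,0): no bracket -> illegal
(3,1): no bracket -> illegal
B mobility = 3
-- W to move --
(1,0): no bracket -> illegal
(1,2): no bracket -> illegal
(1,3): no bracket -> illegal
(1,4): no bracket -> illegal
(2,0): flips 1 -> legal
(2,4): flips 1 -> legal
(2,5): no bracket -> illegal
(3,0): no bracket -> illegal
(3,1): flips 1 -> legal
(3,5): no bracket -> illegal
(4,1): no bracket -> illegal
(4,2): flips 1 -> legal
(4,3): no bracket -> illegal
(4,4): flips 1 -> legal
(4,5): no bracket -> illegal
W mobility = 5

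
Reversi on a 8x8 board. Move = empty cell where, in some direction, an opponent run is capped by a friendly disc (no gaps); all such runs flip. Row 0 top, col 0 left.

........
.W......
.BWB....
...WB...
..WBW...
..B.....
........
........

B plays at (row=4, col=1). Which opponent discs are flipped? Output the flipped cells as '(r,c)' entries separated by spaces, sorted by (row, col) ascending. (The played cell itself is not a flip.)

Dir NW: first cell '.' (not opp) -> no flip
Dir N: first cell '.' (not opp) -> no flip
Dir NE: first cell '.' (not opp) -> no flip
Dir W: first cell '.' (not opp) -> no flip
Dir E: opp run (4,2) capped by B -> flip
Dir SW: first cell '.' (not opp) -> no flip
Dir S: first cell '.' (not opp) -> no flip
Dir SE: first cell 'B' (not opp) -> no flip

Answer: (4,2)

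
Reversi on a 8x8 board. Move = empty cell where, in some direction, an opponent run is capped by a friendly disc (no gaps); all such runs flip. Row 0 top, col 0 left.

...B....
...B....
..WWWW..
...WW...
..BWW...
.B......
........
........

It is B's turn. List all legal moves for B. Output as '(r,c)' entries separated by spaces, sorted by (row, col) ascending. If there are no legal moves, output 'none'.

(1,1): no bracket -> illegal
(1,2): no bracket -> illegal
(1,4): no bracket -> illegal
(1,5): flips 2 -> legal
(1,6): no bracket -> illegal
(2,1): no bracket -> illegal
(2,6): no bracket -> illegal
(3,1): flips 1 -> legal
(3,2): no bracket -> illegal
(3,5): flips 1 -> legal
(3,6): no bracket -> illegal
(4,5): flips 2 -> legal
(5,2): no bracket -> illegal
(5,3): flips 3 -> legal
(5,4): no bracket -> illegal
(5,5): no bracket -> illegal

Answer: (1,5) (3,1) (3,5) (4,5) (5,3)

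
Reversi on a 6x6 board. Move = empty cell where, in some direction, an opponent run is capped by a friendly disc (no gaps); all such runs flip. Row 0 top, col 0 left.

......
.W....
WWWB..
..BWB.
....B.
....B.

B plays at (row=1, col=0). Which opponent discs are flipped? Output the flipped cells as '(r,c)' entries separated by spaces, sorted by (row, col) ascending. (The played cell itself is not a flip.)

Answer: (2,1)

Derivation:
Dir NW: edge -> no flip
Dir N: first cell '.' (not opp) -> no flip
Dir NE: first cell '.' (not opp) -> no flip
Dir W: edge -> no flip
Dir E: opp run (1,1), next='.' -> no flip
Dir SW: edge -> no flip
Dir S: opp run (2,0), next='.' -> no flip
Dir SE: opp run (2,1) capped by B -> flip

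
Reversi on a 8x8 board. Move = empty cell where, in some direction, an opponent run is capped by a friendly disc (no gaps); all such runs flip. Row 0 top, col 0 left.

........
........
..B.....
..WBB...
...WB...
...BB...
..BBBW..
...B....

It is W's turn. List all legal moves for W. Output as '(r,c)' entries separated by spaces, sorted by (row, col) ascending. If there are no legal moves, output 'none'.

(1,1): no bracket -> illegal
(1,2): flips 1 -> legal
(1,3): no bracket -> illegal
(2,1): no bracket -> illegal
(2,3): flips 1 -> legal
(2,4): no bracket -> illegal
(2,5): flips 1 -> legal
(3,1): no bracket -> illegal
(3,5): flips 2 -> legal
(4,2): no bracket -> illegal
(4,5): flips 1 -> legal
(5,1): no bracket -> illegal
(5,2): no bracket -> illegal
(5,5): no bracket -> illegal
(6,1): flips 3 -> legal
(7,1): no bracket -> illegal
(7,2): no bracket -> illegal
(7,4): no bracket -> illegal
(7,5): no bracket -> illegal

Answer: (1,2) (2,3) (2,5) (3,5) (4,5) (6,1)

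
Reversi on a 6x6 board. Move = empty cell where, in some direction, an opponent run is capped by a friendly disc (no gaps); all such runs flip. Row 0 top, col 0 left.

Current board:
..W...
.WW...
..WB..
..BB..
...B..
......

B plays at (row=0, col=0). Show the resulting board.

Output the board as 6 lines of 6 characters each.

Answer: B.W...
.BW...
..BB..
..BB..
...B..
......

Derivation:
Place B at (0,0); scan 8 dirs for brackets.
Dir NW: edge -> no flip
Dir N: edge -> no flip
Dir NE: edge -> no flip
Dir W: edge -> no flip
Dir E: first cell '.' (not opp) -> no flip
Dir SW: edge -> no flip
Dir S: first cell '.' (not opp) -> no flip
Dir SE: opp run (1,1) (2,2) capped by B -> flip
All flips: (1,1) (2,2)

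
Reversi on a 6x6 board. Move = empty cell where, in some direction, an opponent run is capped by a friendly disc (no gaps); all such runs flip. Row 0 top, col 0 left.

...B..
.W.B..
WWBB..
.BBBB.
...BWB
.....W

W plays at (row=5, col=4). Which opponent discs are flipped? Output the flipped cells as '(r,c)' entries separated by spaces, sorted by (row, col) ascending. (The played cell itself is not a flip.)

Answer: (3,2) (4,3)

Derivation:
Dir NW: opp run (4,3) (3,2) capped by W -> flip
Dir N: first cell 'W' (not opp) -> no flip
Dir NE: opp run (4,5), next=edge -> no flip
Dir W: first cell '.' (not opp) -> no flip
Dir E: first cell 'W' (not opp) -> no flip
Dir SW: edge -> no flip
Dir S: edge -> no flip
Dir SE: edge -> no flip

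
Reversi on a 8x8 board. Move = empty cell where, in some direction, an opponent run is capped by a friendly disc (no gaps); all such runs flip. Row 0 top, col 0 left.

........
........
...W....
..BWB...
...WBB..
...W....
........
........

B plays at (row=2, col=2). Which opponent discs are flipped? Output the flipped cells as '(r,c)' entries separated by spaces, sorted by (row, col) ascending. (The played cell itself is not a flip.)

Answer: (3,3)

Derivation:
Dir NW: first cell '.' (not opp) -> no flip
Dir N: first cell '.' (not opp) -> no flip
Dir NE: first cell '.' (not opp) -> no flip
Dir W: first cell '.' (not opp) -> no flip
Dir E: opp run (2,3), next='.' -> no flip
Dir SW: first cell '.' (not opp) -> no flip
Dir S: first cell 'B' (not opp) -> no flip
Dir SE: opp run (3,3) capped by B -> flip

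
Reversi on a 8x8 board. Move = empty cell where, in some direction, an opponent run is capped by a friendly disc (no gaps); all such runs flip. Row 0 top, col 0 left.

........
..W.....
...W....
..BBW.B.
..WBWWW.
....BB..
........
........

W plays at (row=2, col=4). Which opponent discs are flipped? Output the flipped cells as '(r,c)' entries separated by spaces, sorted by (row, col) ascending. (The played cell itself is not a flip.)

Answer: (3,3)

Derivation:
Dir NW: first cell '.' (not opp) -> no flip
Dir N: first cell '.' (not opp) -> no flip
Dir NE: first cell '.' (not opp) -> no flip
Dir W: first cell 'W' (not opp) -> no flip
Dir E: first cell '.' (not opp) -> no flip
Dir SW: opp run (3,3) capped by W -> flip
Dir S: first cell 'W' (not opp) -> no flip
Dir SE: first cell '.' (not opp) -> no flip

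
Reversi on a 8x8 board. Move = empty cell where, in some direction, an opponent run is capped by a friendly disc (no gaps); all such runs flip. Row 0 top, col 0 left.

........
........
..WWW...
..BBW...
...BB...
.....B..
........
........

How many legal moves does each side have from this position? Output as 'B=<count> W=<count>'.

-- B to move --
(1,1): flips 1 -> legal
(1,2): flips 1 -> legal
(1,3): flips 1 -> legal
(1,4): flips 3 -> legal
(1,5): flips 1 -> legal
(2,1): no bracket -> illegal
(2,5): flips 1 -> legal
(3,1): no bracket -> illegal
(3,5): flips 1 -> legal
(4,5): no bracket -> illegal
B mobility = 7
-- W to move --
(2,1): no bracket -> illegal
(3,1): flips 2 -> legal
(3,5): no bracket -> illegal
(4,1): flips 1 -> legal
(4,2): flips 2 -> legal
(4,5): no bracket -> illegal
(4,6): no bracket -> illegal
(5,2): flips 1 -> legal
(5,3): flips 2 -> legal
(5,4): flips 1 -> legal
(5,6): no bracket -> illegal
(6,4): no bracket -> illegal
(6,5): no bracket -> illegal
(6,6): flips 3 -> legal
W mobility = 7

Answer: B=7 W=7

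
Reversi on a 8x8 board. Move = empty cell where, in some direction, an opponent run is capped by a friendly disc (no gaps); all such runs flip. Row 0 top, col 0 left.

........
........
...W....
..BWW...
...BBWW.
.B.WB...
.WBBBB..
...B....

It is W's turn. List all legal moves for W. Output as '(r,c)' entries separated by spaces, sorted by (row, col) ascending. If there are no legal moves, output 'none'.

(2,1): no bracket -> illegal
(2,2): no bracket -> illegal
(3,1): flips 1 -> legal
(3,5): flips 1 -> legal
(4,0): no bracket -> illegal
(4,1): flips 2 -> legal
(4,2): flips 2 -> legal
(5,0): no bracket -> illegal
(5,2): flips 1 -> legal
(5,5): flips 2 -> legal
(5,6): no bracket -> illegal
(6,0): no bracket -> illegal
(6,6): flips 4 -> legal
(7,1): flips 1 -> legal
(7,2): flips 2 -> legal
(7,4): flips 3 -> legal
(7,5): flips 1 -> legal
(7,6): no bracket -> illegal

Answer: (3,1) (3,5) (4,1) (4,2) (5,2) (5,5) (6,6) (7,1) (7,2) (7,4) (7,5)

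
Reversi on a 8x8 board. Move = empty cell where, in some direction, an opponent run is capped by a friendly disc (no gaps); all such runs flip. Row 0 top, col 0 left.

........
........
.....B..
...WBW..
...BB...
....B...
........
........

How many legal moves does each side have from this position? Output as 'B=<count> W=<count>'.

-- B to move --
(2,2): flips 1 -> legal
(2,3): flips 1 -> legal
(2,4): no bracket -> illegal
(2,6): flips 1 -> legal
(3,2): flips 1 -> legal
(3,6): flips 1 -> legal
(4,2): no bracket -> illegal
(4,5): flips 1 -> legal
(4,6): no bracket -> illegal
B mobility = 6
-- W to move --
(1,4): no bracket -> illegal
(1,5): flips 1 -> legal
(1,6): no bracket -> illegal
(2,3): no bracket -> illegal
(2,4): no bracket -> illegal
(2,6): no bracket -> illegal
(3,2): no bracket -> illegal
(3,6): no bracket -> illegal
(4,2): no bracket -> illegal
(4,5): no bracket -> illegal
(5,2): no bracket -> illegal
(5,3): flips 2 -> legal
(5,5): flips 1 -> legal
(6,3): no bracket -> illegal
(6,4): no bracket -> illegal
(6,5): no bracket -> illegal
W mobility = 3

Answer: B=6 W=3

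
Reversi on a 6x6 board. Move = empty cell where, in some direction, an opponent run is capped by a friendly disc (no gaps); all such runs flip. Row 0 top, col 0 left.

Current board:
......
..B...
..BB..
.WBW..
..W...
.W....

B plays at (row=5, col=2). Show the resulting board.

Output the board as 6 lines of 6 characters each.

Place B at (5,2); scan 8 dirs for brackets.
Dir NW: first cell '.' (not opp) -> no flip
Dir N: opp run (4,2) capped by B -> flip
Dir NE: first cell '.' (not opp) -> no flip
Dir W: opp run (5,1), next='.' -> no flip
Dir E: first cell '.' (not opp) -> no flip
Dir SW: edge -> no flip
Dir S: edge -> no flip
Dir SE: edge -> no flip
All flips: (4,2)

Answer: ......
..B...
..BB..
.WBW..
..B...
.WB...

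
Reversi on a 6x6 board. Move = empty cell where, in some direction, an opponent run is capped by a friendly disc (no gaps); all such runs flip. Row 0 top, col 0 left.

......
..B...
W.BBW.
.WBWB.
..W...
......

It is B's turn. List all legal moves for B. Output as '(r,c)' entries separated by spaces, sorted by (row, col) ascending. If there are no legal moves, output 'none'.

(1,0): no bracket -> illegal
(1,1): no bracket -> illegal
(1,3): no bracket -> illegal
(1,4): flips 1 -> legal
(1,5): no bracket -> illegal
(2,1): no bracket -> illegal
(2,5): flips 1 -> legal
(3,0): flips 1 -> legal
(3,5): no bracket -> illegal
(4,0): flips 1 -> legal
(4,1): no bracket -> illegal
(4,3): flips 1 -> legal
(4,4): flips 1 -> legal
(5,1): no bracket -> illegal
(5,2): flips 1 -> legal
(5,3): no bracket -> illegal

Answer: (1,4) (2,5) (3,0) (4,0) (4,3) (4,4) (5,2)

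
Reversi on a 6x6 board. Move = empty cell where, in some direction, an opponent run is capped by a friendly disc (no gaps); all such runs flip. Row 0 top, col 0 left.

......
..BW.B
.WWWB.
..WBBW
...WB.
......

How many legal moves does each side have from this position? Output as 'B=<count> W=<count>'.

Answer: B=10 W=8

Derivation:
-- B to move --
(0,2): flips 1 -> legal
(0,3): flips 2 -> legal
(0,4): no bracket -> illegal
(1,0): no bracket -> illegal
(1,1): flips 1 -> legal
(1,4): flips 1 -> legal
(2,0): flips 3 -> legal
(2,5): no bracket -> illegal
(3,0): flips 1 -> legal
(3,1): flips 1 -> legal
(4,1): no bracket -> illegal
(4,2): flips 3 -> legal
(4,5): no bracket -> illegal
(5,2): flips 1 -> legal
(5,3): flips 1 -> legal
(5,4): no bracket -> illegal
B mobility = 10
-- W to move --
(0,1): flips 1 -> legal
(0,2): flips 1 -> legal
(0,3): flips 1 -> legal
(0,4): no bracket -> illegal
(0,5): no bracket -> illegal
(1,1): flips 1 -> legal
(1,4): no bracket -> illegal
(2,5): flips 2 -> legal
(4,2): no bracket -> illegal
(4,5): flips 2 -> legal
(5,3): flips 1 -> legal
(5,4): no bracket -> illegal
(5,5): flips 2 -> legal
W mobility = 8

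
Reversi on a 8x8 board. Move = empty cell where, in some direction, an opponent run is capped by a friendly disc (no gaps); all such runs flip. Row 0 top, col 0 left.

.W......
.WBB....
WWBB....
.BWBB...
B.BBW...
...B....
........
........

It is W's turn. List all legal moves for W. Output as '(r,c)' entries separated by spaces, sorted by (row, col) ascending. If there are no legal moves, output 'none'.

(0,2): flips 2 -> legal
(0,3): flips 1 -> legal
(0,4): no bracket -> illegal
(1,4): flips 3 -> legal
(2,4): flips 3 -> legal
(2,5): no bracket -> illegal
(3,0): flips 1 -> legal
(3,5): flips 2 -> legal
(4,1): flips 3 -> legal
(4,5): flips 3 -> legal
(5,0): no bracket -> illegal
(5,1): no bracket -> illegal
(5,2): flips 1 -> legal
(5,4): flips 1 -> legal
(6,2): flips 1 -> legal
(6,3): no bracket -> illegal
(6,4): flips 3 -> legal

Answer: (0,2) (0,3) (1,4) (2,4) (3,0) (3,5) (4,1) (4,5) (5,2) (5,4) (6,2) (6,4)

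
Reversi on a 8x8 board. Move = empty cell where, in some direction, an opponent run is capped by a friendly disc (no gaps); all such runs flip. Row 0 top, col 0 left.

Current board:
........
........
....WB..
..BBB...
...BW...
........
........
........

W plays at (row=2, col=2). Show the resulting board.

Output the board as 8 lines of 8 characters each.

Place W at (2,2); scan 8 dirs for brackets.
Dir NW: first cell '.' (not opp) -> no flip
Dir N: first cell '.' (not opp) -> no flip
Dir NE: first cell '.' (not opp) -> no flip
Dir W: first cell '.' (not opp) -> no flip
Dir E: first cell '.' (not opp) -> no flip
Dir SW: first cell '.' (not opp) -> no flip
Dir S: opp run (3,2), next='.' -> no flip
Dir SE: opp run (3,3) capped by W -> flip
All flips: (3,3)

Answer: ........
........
..W.WB..
..BWB...
...BW...
........
........
........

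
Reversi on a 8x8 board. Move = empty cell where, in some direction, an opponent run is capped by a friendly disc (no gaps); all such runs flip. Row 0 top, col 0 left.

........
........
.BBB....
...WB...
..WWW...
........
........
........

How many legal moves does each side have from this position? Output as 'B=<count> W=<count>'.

-- B to move --
(2,4): no bracket -> illegal
(3,1): no bracket -> illegal
(3,2): flips 1 -> legal
(3,5): no bracket -> illegal
(4,1): no bracket -> illegal
(4,5): no bracket -> illegal
(5,1): no bracket -> illegal
(5,2): flips 1 -> legal
(5,3): flips 2 -> legal
(5,4): flips 1 -> legal
(5,5): flips 2 -> legal
B mobility = 5
-- W to move --
(1,0): no bracket -> illegal
(1,1): flips 1 -> legal
(1,2): no bracket -> illegal
(1,3): flips 1 -> legal
(1,4): no bracket -> illegal
(2,0): no bracket -> illegal
(2,4): flips 1 -> legal
(2,5): flips 1 -> legal
(3,0): no bracket -> illegal
(3,1): no bracket -> illegal
(3,2): no bracket -> illegal
(3,5): flips 1 -> legal
(4,5): no bracket -> illegal
W mobility = 5

Answer: B=5 W=5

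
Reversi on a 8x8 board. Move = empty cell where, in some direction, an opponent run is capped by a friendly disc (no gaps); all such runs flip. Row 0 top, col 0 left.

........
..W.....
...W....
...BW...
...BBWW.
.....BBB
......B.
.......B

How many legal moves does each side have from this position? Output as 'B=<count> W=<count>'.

Answer: B=8 W=9

Derivation:
-- B to move --
(0,1): flips 4 -> legal
(0,2): no bracket -> illegal
(0,3): no bracket -> illegal
(1,1): no bracket -> illegal
(1,3): flips 1 -> legal
(1,4): no bracket -> illegal
(2,1): no bracket -> illegal
(2,2): no bracket -> illegal
(2,4): flips 1 -> legal
(2,5): flips 1 -> legal
(3,2): no bracket -> illegal
(3,5): flips 3 -> legal
(3,6): flips 1 -> legal
(3,7): flips 1 -> legal
(4,7): flips 2 -> legal
(5,4): no bracket -> illegal
B mobility = 8
-- W to move --
(2,2): no bracket -> illegal
(2,4): no bracket -> illegal
(3,2): flips 1 -> legal
(3,5): no bracket -> illegal
(4,2): flips 2 -> legal
(4,7): no bracket -> illegal
(5,2): flips 1 -> legal
(5,3): flips 2 -> legal
(5,4): flips 1 -> legal
(6,4): flips 1 -> legal
(6,5): flips 1 -> legal
(6,7): flips 1 -> legal
(7,5): no bracket -> illegal
(7,6): flips 2 -> legal
W mobility = 9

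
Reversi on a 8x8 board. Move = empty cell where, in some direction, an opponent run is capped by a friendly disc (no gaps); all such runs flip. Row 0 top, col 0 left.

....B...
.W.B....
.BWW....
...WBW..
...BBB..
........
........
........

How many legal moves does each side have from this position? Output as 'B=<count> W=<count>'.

-- B to move --
(0,0): flips 3 -> legal
(0,1): flips 1 -> legal
(0,2): no bracket -> illegal
(1,0): no bracket -> illegal
(1,2): flips 1 -> legal
(1,4): no bracket -> illegal
(2,0): no bracket -> illegal
(2,4): flips 2 -> legal
(2,5): flips 1 -> legal
(2,6): flips 1 -> legal
(3,1): flips 1 -> legal
(3,2): flips 1 -> legal
(3,6): flips 1 -> legal
(4,2): no bracket -> illegal
(4,6): no bracket -> illegal
B mobility = 9
-- W to move --
(0,2): no bracket -> illegal
(0,3): flips 1 -> legal
(0,5): no bracket -> illegal
(1,0): no bracket -> illegal
(1,2): no bracket -> illegal
(1,4): no bracket -> illegal
(1,5): no bracket -> illegal
(2,0): flips 1 -> legal
(2,4): no bracket -> illegal
(2,5): no bracket -> illegal
(3,0): no bracket -> illegal
(3,1): flips 1 -> legal
(3,2): no bracket -> illegal
(3,6): no bracket -> illegal
(4,2): no bracket -> illegal
(4,6): no bracket -> illegal
(5,2): no bracket -> illegal
(5,3): flips 2 -> legal
(5,4): no bracket -> illegal
(5,5): flips 2 -> legal
(5,6): flips 2 -> legal
W mobility = 6

Answer: B=9 W=6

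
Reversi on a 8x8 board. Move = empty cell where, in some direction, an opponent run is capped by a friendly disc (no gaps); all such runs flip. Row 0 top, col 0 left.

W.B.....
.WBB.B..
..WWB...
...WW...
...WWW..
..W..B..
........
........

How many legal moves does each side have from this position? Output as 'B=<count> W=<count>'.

Answer: B=10 W=8

Derivation:
-- B to move --
(0,1): no bracket -> illegal
(1,0): flips 1 -> legal
(1,4): no bracket -> illegal
(2,0): flips 1 -> legal
(2,1): flips 2 -> legal
(2,5): no bracket -> illegal
(3,1): flips 1 -> legal
(3,2): flips 1 -> legal
(3,5): flips 1 -> legal
(3,6): no bracket -> illegal
(4,1): no bracket -> illegal
(4,2): flips 1 -> legal
(4,6): no bracket -> illegal
(5,1): no bracket -> illegal
(5,3): flips 3 -> legal
(5,4): flips 2 -> legal
(5,6): flips 3 -> legal
(6,1): no bracket -> illegal
(6,2): no bracket -> illegal
(6,3): no bracket -> illegal
B mobility = 10
-- W to move --
(0,1): flips 1 -> legal
(0,3): flips 1 -> legal
(0,4): flips 1 -> legal
(0,5): no bracket -> illegal
(0,6): flips 2 -> legal
(1,4): flips 3 -> legal
(1,6): no bracket -> illegal
(2,1): no bracket -> illegal
(2,5): flips 1 -> legal
(2,6): no bracket -> illegal
(3,5): no bracket -> illegal
(4,6): no bracket -> illegal
(5,4): no bracket -> illegal
(5,6): no bracket -> illegal
(6,4): no bracket -> illegal
(6,5): flips 1 -> legal
(6,6): flips 1 -> legal
W mobility = 8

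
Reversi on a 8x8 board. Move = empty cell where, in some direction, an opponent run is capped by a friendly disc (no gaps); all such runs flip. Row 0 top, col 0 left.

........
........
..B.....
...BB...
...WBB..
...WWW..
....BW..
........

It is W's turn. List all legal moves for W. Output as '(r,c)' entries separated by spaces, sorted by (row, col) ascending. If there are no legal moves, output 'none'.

Answer: (1,1) (2,3) (2,4) (2,5) (3,5) (3,6) (4,6) (6,3) (7,3) (7,4) (7,5)

Derivation:
(1,1): flips 3 -> legal
(1,2): no bracket -> illegal
(1,3): no bracket -> illegal
(2,1): no bracket -> illegal
(2,3): flips 1 -> legal
(2,4): flips 2 -> legal
(2,5): flips 1 -> legal
(3,1): no bracket -> illegal
(3,2): no bracket -> illegal
(3,5): flips 2 -> legal
(3,6): flips 1 -> legal
(4,2): no bracket -> illegal
(4,6): flips 2 -> legal
(5,6): no bracket -> illegal
(6,3): flips 1 -> legal
(7,3): flips 1 -> legal
(7,4): flips 1 -> legal
(7,5): flips 1 -> legal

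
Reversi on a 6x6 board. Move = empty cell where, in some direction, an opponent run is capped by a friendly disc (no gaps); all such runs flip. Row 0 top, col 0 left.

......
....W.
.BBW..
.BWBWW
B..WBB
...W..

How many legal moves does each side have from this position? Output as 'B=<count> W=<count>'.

-- B to move --
(0,3): no bracket -> illegal
(0,4): no bracket -> illegal
(0,5): no bracket -> illegal
(1,2): flips 2 -> legal
(1,3): flips 1 -> legal
(1,5): no bracket -> illegal
(2,4): flips 2 -> legal
(2,5): flips 1 -> legal
(4,1): no bracket -> illegal
(4,2): flips 2 -> legal
(5,2): no bracket -> illegal
(5,4): flips 2 -> legal
B mobility = 6
-- W to move --
(1,0): flips 1 -> legal
(1,1): no bracket -> illegal
(1,2): flips 1 -> legal
(1,3): no bracket -> illegal
(2,0): flips 2 -> legal
(2,4): no bracket -> illegal
(3,0): flips 1 -> legal
(4,1): no bracket -> illegal
(4,2): no bracket -> illegal
(5,0): no bracket -> illegal
(5,1): no bracket -> illegal
(5,4): flips 1 -> legal
(5,5): flips 1 -> legal
W mobility = 6

Answer: B=6 W=6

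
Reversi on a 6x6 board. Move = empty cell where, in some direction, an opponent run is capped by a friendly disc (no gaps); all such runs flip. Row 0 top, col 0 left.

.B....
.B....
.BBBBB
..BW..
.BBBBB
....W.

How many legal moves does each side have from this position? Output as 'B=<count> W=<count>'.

Answer: B=1 W=9

Derivation:
-- B to move --
(3,4): flips 1 -> legal
(5,3): no bracket -> illegal
(5,5): no bracket -> illegal
B mobility = 1
-- W to move --
(0,0): flips 2 -> legal
(0,2): no bracket -> illegal
(1,0): flips 3 -> legal
(1,2): no bracket -> illegal
(1,3): flips 1 -> legal
(1,4): no bracket -> illegal
(1,5): flips 1 -> legal
(2,0): no bracket -> illegal
(3,0): no bracket -> illegal
(3,1): flips 1 -> legal
(3,4): flips 1 -> legal
(3,5): no bracket -> illegal
(4,0): no bracket -> illegal
(5,0): no bracket -> illegal
(5,1): flips 1 -> legal
(5,2): no bracket -> illegal
(5,3): flips 1 -> legal
(5,5): flips 1 -> legal
W mobility = 9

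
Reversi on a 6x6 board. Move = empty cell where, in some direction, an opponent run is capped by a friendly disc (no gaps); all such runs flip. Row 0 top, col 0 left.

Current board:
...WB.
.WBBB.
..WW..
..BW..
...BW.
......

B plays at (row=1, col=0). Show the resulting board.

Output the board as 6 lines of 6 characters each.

Place B at (1,0); scan 8 dirs for brackets.
Dir NW: edge -> no flip
Dir N: first cell '.' (not opp) -> no flip
Dir NE: first cell '.' (not opp) -> no flip
Dir W: edge -> no flip
Dir E: opp run (1,1) capped by B -> flip
Dir SW: edge -> no flip
Dir S: first cell '.' (not opp) -> no flip
Dir SE: first cell '.' (not opp) -> no flip
All flips: (1,1)

Answer: ...WB.
BBBBB.
..WW..
..BW..
...BW.
......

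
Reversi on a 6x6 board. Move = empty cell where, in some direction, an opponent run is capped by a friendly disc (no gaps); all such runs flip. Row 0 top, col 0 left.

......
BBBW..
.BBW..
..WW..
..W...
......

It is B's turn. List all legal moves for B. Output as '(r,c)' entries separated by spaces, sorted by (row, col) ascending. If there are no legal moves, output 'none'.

Answer: (0,4) (1,4) (2,4) (3,4) (4,3) (4,4) (5,2)

Derivation:
(0,2): no bracket -> illegal
(0,3): no bracket -> illegal
(0,4): flips 1 -> legal
(1,4): flips 1 -> legal
(2,4): flips 1 -> legal
(3,1): no bracket -> illegal
(3,4): flips 1 -> legal
(4,1): no bracket -> illegal
(4,3): flips 1 -> legal
(4,4): flips 1 -> legal
(5,1): no bracket -> illegal
(5,2): flips 2 -> legal
(5,3): no bracket -> illegal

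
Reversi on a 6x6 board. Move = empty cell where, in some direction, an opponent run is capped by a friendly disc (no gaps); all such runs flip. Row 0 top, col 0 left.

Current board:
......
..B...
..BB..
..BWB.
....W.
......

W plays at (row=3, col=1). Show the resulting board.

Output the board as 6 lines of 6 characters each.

Place W at (3,1); scan 8 dirs for brackets.
Dir NW: first cell '.' (not opp) -> no flip
Dir N: first cell '.' (not opp) -> no flip
Dir NE: opp run (2,2), next='.' -> no flip
Dir W: first cell '.' (not opp) -> no flip
Dir E: opp run (3,2) capped by W -> flip
Dir SW: first cell '.' (not opp) -> no flip
Dir S: first cell '.' (not opp) -> no flip
Dir SE: first cell '.' (not opp) -> no flip
All flips: (3,2)

Answer: ......
..B...
..BB..
.WWWB.
....W.
......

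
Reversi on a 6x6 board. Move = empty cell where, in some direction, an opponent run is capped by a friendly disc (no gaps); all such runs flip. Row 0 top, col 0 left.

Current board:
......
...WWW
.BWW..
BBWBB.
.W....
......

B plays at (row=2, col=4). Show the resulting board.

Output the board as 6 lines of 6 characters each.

Place B at (2,4); scan 8 dirs for brackets.
Dir NW: opp run (1,3), next='.' -> no flip
Dir N: opp run (1,4), next='.' -> no flip
Dir NE: opp run (1,5), next=edge -> no flip
Dir W: opp run (2,3) (2,2) capped by B -> flip
Dir E: first cell '.' (not opp) -> no flip
Dir SW: first cell 'B' (not opp) -> no flip
Dir S: first cell 'B' (not opp) -> no flip
Dir SE: first cell '.' (not opp) -> no flip
All flips: (2,2) (2,3)

Answer: ......
...WWW
.BBBB.
BBWBB.
.W....
......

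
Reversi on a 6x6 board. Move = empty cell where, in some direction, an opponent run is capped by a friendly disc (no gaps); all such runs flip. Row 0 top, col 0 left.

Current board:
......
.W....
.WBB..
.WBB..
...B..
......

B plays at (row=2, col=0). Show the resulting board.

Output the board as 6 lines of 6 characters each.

Place B at (2,0); scan 8 dirs for brackets.
Dir NW: edge -> no flip
Dir N: first cell '.' (not opp) -> no flip
Dir NE: opp run (1,1), next='.' -> no flip
Dir W: edge -> no flip
Dir E: opp run (2,1) capped by B -> flip
Dir SW: edge -> no flip
Dir S: first cell '.' (not opp) -> no flip
Dir SE: opp run (3,1), next='.' -> no flip
All flips: (2,1)

Answer: ......
.W....
BBBB..
.WBB..
...B..
......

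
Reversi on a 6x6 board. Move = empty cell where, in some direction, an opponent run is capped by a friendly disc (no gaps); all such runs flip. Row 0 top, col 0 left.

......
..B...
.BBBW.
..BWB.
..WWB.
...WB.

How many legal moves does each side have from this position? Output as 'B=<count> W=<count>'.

-- B to move --
(1,3): no bracket -> illegal
(1,4): flips 1 -> legal
(1,5): no bracket -> illegal
(2,5): flips 1 -> legal
(3,1): no bracket -> illegal
(3,5): no bracket -> illegal
(4,1): flips 2 -> legal
(5,1): no bracket -> illegal
(5,2): flips 3 -> legal
B mobility = 4
-- W to move --
(0,1): no bracket -> illegal
(0,2): flips 3 -> legal
(0,3): no bracket -> illegal
(1,0): flips 2 -> legal
(1,1): flips 1 -> legal
(1,3): flips 1 -> legal
(1,4): no bracket -> illegal
(2,0): flips 3 -> legal
(2,5): flips 1 -> legal
(3,0): no bracket -> illegal
(3,1): flips 1 -> legal
(3,5): flips 2 -> legal
(4,1): no bracket -> illegal
(4,5): flips 1 -> legal
(5,5): flips 2 -> legal
W mobility = 10

Answer: B=4 W=10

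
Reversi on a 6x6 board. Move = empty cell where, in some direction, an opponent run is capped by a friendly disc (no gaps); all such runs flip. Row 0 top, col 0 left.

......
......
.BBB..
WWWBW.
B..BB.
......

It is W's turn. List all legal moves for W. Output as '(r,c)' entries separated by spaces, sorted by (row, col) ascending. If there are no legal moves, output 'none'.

Answer: (1,0) (1,1) (1,2) (1,3) (1,4) (5,0) (5,2) (5,4)

Derivation:
(1,0): flips 1 -> legal
(1,1): flips 1 -> legal
(1,2): flips 3 -> legal
(1,3): flips 1 -> legal
(1,4): flips 1 -> legal
(2,0): no bracket -> illegal
(2,4): no bracket -> illegal
(3,5): no bracket -> illegal
(4,1): no bracket -> illegal
(4,2): no bracket -> illegal
(4,5): no bracket -> illegal
(5,0): flips 1 -> legal
(5,1): no bracket -> illegal
(5,2): flips 1 -> legal
(5,3): no bracket -> illegal
(5,4): flips 2 -> legal
(5,5): no bracket -> illegal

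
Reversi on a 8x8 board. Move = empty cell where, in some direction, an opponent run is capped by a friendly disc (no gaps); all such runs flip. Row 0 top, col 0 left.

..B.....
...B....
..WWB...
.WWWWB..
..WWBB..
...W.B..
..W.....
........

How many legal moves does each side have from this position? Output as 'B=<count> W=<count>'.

Answer: B=9 W=11

Derivation:
-- B to move --
(1,1): flips 2 -> legal
(1,2): flips 2 -> legal
(1,4): no bracket -> illegal
(2,0): no bracket -> illegal
(2,1): flips 2 -> legal
(2,5): no bracket -> illegal
(3,0): flips 4 -> legal
(4,0): flips 2 -> legal
(4,1): flips 2 -> legal
(5,1): flips 2 -> legal
(5,2): no bracket -> illegal
(5,4): no bracket -> illegal
(6,1): no bracket -> illegal
(6,3): flips 4 -> legal
(6,4): no bracket -> illegal
(7,1): flips 2 -> legal
(7,2): no bracket -> illegal
(7,3): no bracket -> illegal
B mobility = 9
-- W to move --
(0,1): no bracket -> illegal
(0,3): flips 1 -> legal
(0,4): flips 1 -> legal
(1,1): no bracket -> illegal
(1,2): no bracket -> illegal
(1,4): flips 1 -> legal
(1,5): flips 1 -> legal
(2,5): flips 1 -> legal
(2,6): flips 2 -> legal
(3,6): flips 1 -> legal
(4,6): flips 2 -> legal
(5,4): flips 1 -> legal
(5,6): flips 1 -> legal
(6,4): no bracket -> illegal
(6,5): no bracket -> illegal
(6,6): flips 2 -> legal
W mobility = 11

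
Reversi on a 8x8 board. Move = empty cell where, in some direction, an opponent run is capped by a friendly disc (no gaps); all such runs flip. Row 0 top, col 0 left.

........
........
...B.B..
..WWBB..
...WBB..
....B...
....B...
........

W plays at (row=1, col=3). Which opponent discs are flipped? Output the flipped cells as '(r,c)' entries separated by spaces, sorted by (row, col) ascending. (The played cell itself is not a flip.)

Answer: (2,3)

Derivation:
Dir NW: first cell '.' (not opp) -> no flip
Dir N: first cell '.' (not opp) -> no flip
Dir NE: first cell '.' (not opp) -> no flip
Dir W: first cell '.' (not opp) -> no flip
Dir E: first cell '.' (not opp) -> no flip
Dir SW: first cell '.' (not opp) -> no flip
Dir S: opp run (2,3) capped by W -> flip
Dir SE: first cell '.' (not opp) -> no flip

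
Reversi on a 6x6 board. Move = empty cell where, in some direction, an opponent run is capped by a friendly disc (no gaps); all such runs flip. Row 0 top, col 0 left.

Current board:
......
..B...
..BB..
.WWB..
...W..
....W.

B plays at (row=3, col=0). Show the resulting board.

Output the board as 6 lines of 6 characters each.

Place B at (3,0); scan 8 dirs for brackets.
Dir NW: edge -> no flip
Dir N: first cell '.' (not opp) -> no flip
Dir NE: first cell '.' (not opp) -> no flip
Dir W: edge -> no flip
Dir E: opp run (3,1) (3,2) capped by B -> flip
Dir SW: edge -> no flip
Dir S: first cell '.' (not opp) -> no flip
Dir SE: first cell '.' (not opp) -> no flip
All flips: (3,1) (3,2)

Answer: ......
..B...
..BB..
BBBB..
...W..
....W.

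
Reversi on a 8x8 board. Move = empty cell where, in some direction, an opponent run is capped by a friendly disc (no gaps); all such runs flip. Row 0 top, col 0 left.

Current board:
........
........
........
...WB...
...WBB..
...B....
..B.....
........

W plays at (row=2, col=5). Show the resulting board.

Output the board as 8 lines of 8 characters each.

Answer: ........
........
.....W..
...WW...
...WBB..
...B....
..B.....
........

Derivation:
Place W at (2,5); scan 8 dirs for brackets.
Dir NW: first cell '.' (not opp) -> no flip
Dir N: first cell '.' (not opp) -> no flip
Dir NE: first cell '.' (not opp) -> no flip
Dir W: first cell '.' (not opp) -> no flip
Dir E: first cell '.' (not opp) -> no flip
Dir SW: opp run (3,4) capped by W -> flip
Dir S: first cell '.' (not opp) -> no flip
Dir SE: first cell '.' (not opp) -> no flip
All flips: (3,4)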